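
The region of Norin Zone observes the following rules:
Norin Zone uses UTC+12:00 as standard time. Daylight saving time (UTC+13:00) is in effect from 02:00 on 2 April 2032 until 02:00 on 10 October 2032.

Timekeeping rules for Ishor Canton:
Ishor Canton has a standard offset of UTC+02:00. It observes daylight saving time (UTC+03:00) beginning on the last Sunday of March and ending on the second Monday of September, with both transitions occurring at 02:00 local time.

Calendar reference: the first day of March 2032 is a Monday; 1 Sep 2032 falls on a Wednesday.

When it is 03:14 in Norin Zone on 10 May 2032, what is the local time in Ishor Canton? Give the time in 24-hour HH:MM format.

17:14

10 May 2032 falls between 2 April and 10 October, so daylight saving is in effect and Norin Zone is at UTC+13:00.
03:14 Norin Zone − 13h = 14:14 UTC (rolling into the previous day, 9 May 2032).
1 March 2032 is a Monday, so Sundays fall on 7, 14, 21, 28; the last is March 28.
1 September 2032 is a Wednesday, so the first Monday is September 6 and the second is September 13.
At the standard offset (UTC+02:00), 14:14 UTC + 2h = 16:14 Ishor Canton standard time.
The standard-time date in Ishor Canton, 9 May 2032, lies within the daylight-saving period (28 March – 13 September), so Ishor Canton is on daylight time, UTC+03:00.
14:14 UTC + 3h = 17:14 Ishor Canton.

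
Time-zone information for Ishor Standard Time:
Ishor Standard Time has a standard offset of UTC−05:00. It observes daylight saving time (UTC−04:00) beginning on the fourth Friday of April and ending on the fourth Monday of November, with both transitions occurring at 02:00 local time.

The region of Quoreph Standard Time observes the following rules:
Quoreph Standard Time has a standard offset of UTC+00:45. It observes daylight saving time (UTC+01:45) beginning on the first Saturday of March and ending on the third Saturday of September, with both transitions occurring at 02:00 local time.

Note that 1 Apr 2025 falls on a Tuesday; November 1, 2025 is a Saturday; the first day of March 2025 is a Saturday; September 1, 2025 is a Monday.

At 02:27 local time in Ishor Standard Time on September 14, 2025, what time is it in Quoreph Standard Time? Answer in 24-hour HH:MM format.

1 April 2025 is a Tuesday, so the first Friday is April 4 and the fourth is April 25.
1 November 2025 is a Saturday, so the first Monday is November 3 and the fourth is November 24.
September 14, 2025 lies within the daylight-saving period (25 April – 24 November), so Ishor Standard Time is on daylight time, UTC−04:00.
02:27 Ishor Standard Time + 4h = 06:27 UTC.
1 March 2025 is a Saturday, so the first Saturday is March 1.
1 September 2025 is a Monday, so the first Saturday is September 6 and the third is September 20.
At the standard offset (UTC+00:45), 06:27 UTC + 0h45m = 07:12 Quoreph Standard Time standard time.
The standard-time date in Quoreph Standard Time, September 14, 2025, falls between 1 March and 20 September, so daylight saving is in effect and Quoreph Standard Time is at UTC+01:45.
06:27 UTC + 1h45m = 08:12 Quoreph Standard Time.

08:12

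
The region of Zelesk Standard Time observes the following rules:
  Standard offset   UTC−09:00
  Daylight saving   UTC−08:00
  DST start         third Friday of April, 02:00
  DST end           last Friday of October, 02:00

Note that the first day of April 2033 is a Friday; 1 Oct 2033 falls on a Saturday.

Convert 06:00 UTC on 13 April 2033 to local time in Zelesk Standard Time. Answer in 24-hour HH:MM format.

1 April 2033 is a Friday, so the first Friday is April 1 and the third is April 15.
1 October 2033 is a Saturday, so Fridays fall on 7, 14, 21, 28; the last is October 28.
At the standard offset (UTC−09:00), 06:00 UTC − 9h = 21:00 Zelesk Standard Time standard time (rolling into the previous day, 12 April 2033).
The standard-time date in Zelesk Standard Time, 12 April 2033, does not fall between 15 April and 28 October, so daylight saving is not in effect and Zelesk Standard Time is at UTC−09:00.
06:00 UTC − 9h = 21:00 local (rolling into the previous day, 12 April 2033).

21:00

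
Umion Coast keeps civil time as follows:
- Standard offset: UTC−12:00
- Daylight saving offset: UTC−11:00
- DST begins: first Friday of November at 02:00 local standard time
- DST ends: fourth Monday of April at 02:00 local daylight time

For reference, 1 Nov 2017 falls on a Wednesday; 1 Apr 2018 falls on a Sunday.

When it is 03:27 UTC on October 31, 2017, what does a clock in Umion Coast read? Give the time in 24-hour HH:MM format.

15:27

1 November 2017 is a Wednesday, so the first Friday is November 3.
1 April 2018 is a Sunday, so the first Monday is April 2 and the fourth is April 23.
At the standard offset (UTC−12:00), 03:27 UTC − 12h = 15:27 Umion Coast standard time (rolling into the previous day, 30 October 2017).
The standard-time date in Umion Coast, October 30, 2017, does not fall between 3 November 2017 and 23 April 2018, so daylight saving is not in effect and Umion Coast is at UTC−12:00.
03:27 UTC − 12h = 15:27 local (rolling into the previous day, 30 October 2017).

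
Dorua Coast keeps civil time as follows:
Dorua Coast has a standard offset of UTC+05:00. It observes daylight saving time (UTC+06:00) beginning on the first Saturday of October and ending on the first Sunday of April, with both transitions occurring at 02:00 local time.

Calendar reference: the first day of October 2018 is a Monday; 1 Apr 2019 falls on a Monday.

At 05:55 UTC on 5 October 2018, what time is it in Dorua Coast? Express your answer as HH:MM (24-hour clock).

10:55

1 October 2018 is a Monday, so the first Saturday is October 6.
1 April 2019 is a Monday, so the first Sunday is April 7.
At the standard offset (UTC+05:00), 05:55 UTC + 5h = 10:55 Dorua Coast standard time.
The standard-time date in Dorua Coast, 5 October 2018, does not fall between 6 October 2018 and 7 April 2019, so daylight saving is not in effect and Dorua Coast is at UTC+05:00.
05:55 UTC + 5h = 10:55 local.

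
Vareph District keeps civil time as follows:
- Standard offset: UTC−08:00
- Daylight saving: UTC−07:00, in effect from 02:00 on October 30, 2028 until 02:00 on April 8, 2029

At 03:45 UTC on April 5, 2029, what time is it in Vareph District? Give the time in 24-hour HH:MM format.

At the standard offset (UTC−08:00), 03:45 UTC − 8h = 19:45 Vareph District standard time (rolling into the previous day, 4 April 2029).
The standard-time date in Vareph District, April 4, 2029, falls between 30 October 2028 and 8 April 2029, so daylight saving is in effect and Vareph District is at UTC−07:00.
03:45 UTC − 7h = 20:45 local (rolling into the previous day, 4 April 2029).

20:45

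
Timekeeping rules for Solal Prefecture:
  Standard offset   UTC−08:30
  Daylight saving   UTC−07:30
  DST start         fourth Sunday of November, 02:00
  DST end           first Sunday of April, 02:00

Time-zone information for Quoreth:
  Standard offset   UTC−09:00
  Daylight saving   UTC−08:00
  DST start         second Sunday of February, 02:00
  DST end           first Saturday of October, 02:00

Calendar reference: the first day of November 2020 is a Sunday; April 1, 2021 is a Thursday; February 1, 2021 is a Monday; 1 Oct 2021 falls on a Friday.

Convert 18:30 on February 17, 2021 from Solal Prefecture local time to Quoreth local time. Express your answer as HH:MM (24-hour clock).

1 November 2020 is a Sunday, so the first Sunday is November 1 and the fourth is November 22.
1 April 2021 is a Thursday, so the first Sunday is April 4.
Daylight saving runs 22 November 2020 – 4 April 2021; February 17, 2021 is inside that window, so Solal Prefecture is at UTC−07:30.
18:30 Solal Prefecture + 7h30m = 02:00 UTC (rolling into the next day, 18 February 2021).
1 February 2021 is a Monday, so the first Sunday is February 7 and the second is February 14.
1 October 2021 is a Friday, so the first Saturday is October 2.
At the standard offset (UTC−09:00), 02:00 UTC − 9h = 17:00 Quoreth standard time (rolling into the previous day, 17 February 2021).
The standard-time date in Quoreth, February 17, 2021, lies within the daylight-saving period (14 February – 2 October), so Quoreth is on daylight time, UTC−08:00.
02:00 UTC − 8h = 18:00 Quoreth (rolling into the previous day, 17 February 2021).

18:00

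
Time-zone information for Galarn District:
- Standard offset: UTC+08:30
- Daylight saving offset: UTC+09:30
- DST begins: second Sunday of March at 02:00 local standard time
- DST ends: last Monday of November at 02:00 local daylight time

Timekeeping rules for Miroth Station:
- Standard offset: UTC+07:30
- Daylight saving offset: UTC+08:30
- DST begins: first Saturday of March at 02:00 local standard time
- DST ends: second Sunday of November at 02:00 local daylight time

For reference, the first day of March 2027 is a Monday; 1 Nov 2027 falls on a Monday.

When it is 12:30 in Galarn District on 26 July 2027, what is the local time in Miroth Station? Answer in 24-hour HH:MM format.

11:30

1 March 2027 is a Monday, so the first Sunday is March 7 and the second is March 14.
1 November 2027 is a Monday, so Mondays fall on 1, 8, 15, 22, 29; the last is November 29.
26 July 2027 lies within the daylight-saving period (14 March – 29 November), so Galarn District is on daylight time, UTC+09:30.
12:30 Galarn District − 9h30m = 03:00 UTC.
1 March 2027 is a Monday, so the first Saturday is March 6.
1 November 2027 is a Monday, so the first Sunday is November 7 and the second is November 14.
At the standard offset (UTC+07:30), 03:00 UTC + 7h30m = 10:30 Miroth Station standard time.
Daylight saving runs 6 March – 14 November; the standard-time date in Miroth Station, 26 July 2027, is inside that window, so Miroth Station is at UTC+08:30.
03:00 UTC + 8h30m = 11:30 Miroth Station.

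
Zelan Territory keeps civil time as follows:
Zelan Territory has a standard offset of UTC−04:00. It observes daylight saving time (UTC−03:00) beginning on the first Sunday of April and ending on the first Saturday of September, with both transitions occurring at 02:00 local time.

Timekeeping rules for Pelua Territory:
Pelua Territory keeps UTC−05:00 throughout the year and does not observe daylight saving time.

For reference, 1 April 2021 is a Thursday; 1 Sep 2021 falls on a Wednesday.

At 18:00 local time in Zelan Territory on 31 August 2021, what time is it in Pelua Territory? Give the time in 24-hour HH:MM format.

16:00

1 April 2021 is a Thursday, so the first Sunday is April 4.
1 September 2021 is a Wednesday, so the first Saturday is September 4.
31 August 2021 falls between 4 April and 4 September, so daylight saving is in effect and Zelan Territory is at UTC−03:00.
18:00 Zelan Territory + 3h = 21:00 UTC.
Pelua Territory stays on UTC−05:00 all year.
21:00 UTC − 5h = 16:00 Pelua Territory.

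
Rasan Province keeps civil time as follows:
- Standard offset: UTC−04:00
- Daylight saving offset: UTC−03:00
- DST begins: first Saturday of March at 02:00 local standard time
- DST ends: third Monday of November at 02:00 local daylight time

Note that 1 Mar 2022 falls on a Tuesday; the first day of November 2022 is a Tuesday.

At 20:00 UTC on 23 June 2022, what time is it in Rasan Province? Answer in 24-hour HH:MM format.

1 March 2022 is a Tuesday, so the first Saturday is March 5.
1 November 2022 is a Tuesday, so the first Monday is November 7 and the third is November 21.
At the standard offset (UTC−04:00), 20:00 UTC − 4h = 16:00 Rasan Province standard time.
The standard-time date in Rasan Province, 23 June 2022, lies within the daylight-saving period (5 March – 21 November), so Rasan Province is on daylight time, UTC−03:00.
20:00 UTC − 3h = 17:00 local.

17:00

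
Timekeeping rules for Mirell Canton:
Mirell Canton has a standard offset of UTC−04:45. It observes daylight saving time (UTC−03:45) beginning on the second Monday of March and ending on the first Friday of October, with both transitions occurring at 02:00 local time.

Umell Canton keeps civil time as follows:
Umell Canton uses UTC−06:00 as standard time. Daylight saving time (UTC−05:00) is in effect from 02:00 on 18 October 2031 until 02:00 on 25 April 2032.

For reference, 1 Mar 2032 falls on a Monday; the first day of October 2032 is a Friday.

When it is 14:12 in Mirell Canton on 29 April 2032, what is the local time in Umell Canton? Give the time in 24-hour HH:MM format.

11:57

1 March 2032 is a Monday, so the first Monday is March 1 and the second is March 8.
1 October 2032 is a Friday, so the first Friday is October 1.
29 April 2032 lies within the daylight-saving period (8 March – 1 October), so Mirell Canton is on daylight time, UTC−03:45.
14:12 Mirell Canton + 3h45m = 17:57 UTC.
At the standard offset (UTC−06:00), 17:57 UTC − 6h = 11:57 Umell Canton standard time.
The standard-time date in Umell Canton, 29 April 2032, is outside the daylight-saving period (18 October 2031 – 25 April 2032), so Umell Canton is on standard time, UTC−06:00.
17:57 UTC − 6h = 11:57 Umell Canton.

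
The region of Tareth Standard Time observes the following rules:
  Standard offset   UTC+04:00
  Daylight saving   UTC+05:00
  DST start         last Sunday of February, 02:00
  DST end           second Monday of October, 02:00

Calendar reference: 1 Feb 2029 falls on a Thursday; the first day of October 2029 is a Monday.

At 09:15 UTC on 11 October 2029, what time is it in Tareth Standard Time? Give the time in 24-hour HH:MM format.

1 February 2029 is a Thursday, so Sundays fall on 4, 11, 18, 25; the last is February 25.
1 October 2029 is a Monday, so the first Monday is October 1 and the second is October 8.
At the standard offset (UTC+04:00), 09:15 UTC + 4h = 13:15 Tareth Standard Time standard time.
The standard-time date in Tareth Standard Time, 11 October 2029, is outside the daylight-saving period (25 February – 8 October), so Tareth Standard Time is on standard time, UTC+04:00.
09:15 UTC + 4h = 13:15 local.

13:15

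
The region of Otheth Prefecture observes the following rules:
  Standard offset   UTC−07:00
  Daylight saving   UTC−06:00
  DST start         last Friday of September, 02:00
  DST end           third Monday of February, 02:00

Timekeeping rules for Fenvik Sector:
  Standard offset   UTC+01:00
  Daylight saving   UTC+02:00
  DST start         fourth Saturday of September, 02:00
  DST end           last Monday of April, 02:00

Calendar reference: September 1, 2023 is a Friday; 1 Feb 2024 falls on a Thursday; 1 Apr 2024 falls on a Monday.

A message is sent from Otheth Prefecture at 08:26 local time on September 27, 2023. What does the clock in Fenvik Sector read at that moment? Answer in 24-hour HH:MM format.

17:26

1 September 2023 is a Friday, so Fridays fall on 1, 8, 15, 22, 29; the last is September 29.
1 February 2024 is a Thursday, so the first Monday is February 5 and the third is February 19.
Daylight saving runs 29 September 2023 – 19 February 2024; September 27, 2023 is outside that window, so Otheth Prefecture is on standard time at UTC−07:00.
08:26 Otheth Prefecture + 7h = 15:26 UTC.
1 September 2023 is a Friday, so the first Saturday is September 2 and the fourth is September 23.
1 April 2024 is a Monday, so Mondays fall on 1, 8, 15, 22, 29; the last is April 29.
At the standard offset (UTC+01:00), 15:26 UTC + 1h = 16:26 Fenvik Sector standard time.
Daylight saving runs 23 September 2023 – 29 April 2024; the standard-time date in Fenvik Sector, September 27, 2023, is inside that window, so Fenvik Sector is at UTC+02:00.
15:26 UTC + 2h = 17:26 Fenvik Sector.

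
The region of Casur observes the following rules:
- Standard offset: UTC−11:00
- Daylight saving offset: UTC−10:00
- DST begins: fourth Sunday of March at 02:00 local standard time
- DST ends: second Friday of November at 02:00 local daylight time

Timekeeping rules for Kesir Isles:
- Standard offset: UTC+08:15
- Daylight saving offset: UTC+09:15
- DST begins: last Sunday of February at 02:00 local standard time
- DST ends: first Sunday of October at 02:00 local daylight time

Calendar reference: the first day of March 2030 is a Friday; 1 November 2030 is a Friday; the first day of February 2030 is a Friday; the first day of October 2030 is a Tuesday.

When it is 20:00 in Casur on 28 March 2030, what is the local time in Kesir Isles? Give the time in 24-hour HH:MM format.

15:15

1 March 2030 is a Friday, so the first Sunday is March 3 and the fourth is March 24.
1 November 2030 is a Friday, so the first Friday is November 1 and the second is November 8.
Daylight saving runs 24 March – 8 November; 28 March 2030 is inside that window, so Casur is at UTC−10:00.
20:00 Casur + 10h = 06:00 UTC (rolling into the next day, 29 March 2030).
1 February 2030 is a Friday, so Sundays fall on 3, 10, 17, 24; the last is February 24.
1 October 2030 is a Tuesday, so the first Sunday is October 6.
At the standard offset (UTC+08:15), 06:00 UTC + 8h15m = 14:15 Kesir Isles standard time.
The standard-time date in Kesir Isles, 29 March 2030, falls between 24 February and 6 October, so daylight saving is in effect and Kesir Isles is at UTC+09:15.
06:00 UTC + 9h15m = 15:15 Kesir Isles.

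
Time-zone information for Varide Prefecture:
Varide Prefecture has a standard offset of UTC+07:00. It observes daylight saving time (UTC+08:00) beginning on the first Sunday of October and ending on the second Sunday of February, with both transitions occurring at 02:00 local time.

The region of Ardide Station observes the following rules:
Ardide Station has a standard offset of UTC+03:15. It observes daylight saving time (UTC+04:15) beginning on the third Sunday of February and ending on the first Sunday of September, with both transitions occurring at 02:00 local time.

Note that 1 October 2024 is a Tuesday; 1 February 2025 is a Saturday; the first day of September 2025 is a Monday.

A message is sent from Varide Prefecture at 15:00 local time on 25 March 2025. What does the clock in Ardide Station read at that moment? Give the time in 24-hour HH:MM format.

1 October 2024 is a Tuesday, so the first Sunday is October 6.
1 February 2025 is a Saturday, so the first Sunday is February 2 and the second is February 9.
25 March 2025 does not fall between 6 October 2024 and 9 February 2025, so daylight saving is not in effect and Varide Prefecture is at UTC+07:00.
15:00 Varide Prefecture − 7h = 08:00 UTC.
1 February 2025 is a Saturday, so the first Sunday is February 2 and the third is February 16.
1 September 2025 is a Monday, so the first Sunday is September 7.
At the standard offset (UTC+03:15), 08:00 UTC + 3h15m = 11:15 Ardide Station standard time.
Daylight saving runs 16 February – 7 September; the standard-time date in Ardide Station, 25 March 2025, is inside that window, so Ardide Station is at UTC+04:15.
08:00 UTC + 4h15m = 12:15 Ardide Station.

12:15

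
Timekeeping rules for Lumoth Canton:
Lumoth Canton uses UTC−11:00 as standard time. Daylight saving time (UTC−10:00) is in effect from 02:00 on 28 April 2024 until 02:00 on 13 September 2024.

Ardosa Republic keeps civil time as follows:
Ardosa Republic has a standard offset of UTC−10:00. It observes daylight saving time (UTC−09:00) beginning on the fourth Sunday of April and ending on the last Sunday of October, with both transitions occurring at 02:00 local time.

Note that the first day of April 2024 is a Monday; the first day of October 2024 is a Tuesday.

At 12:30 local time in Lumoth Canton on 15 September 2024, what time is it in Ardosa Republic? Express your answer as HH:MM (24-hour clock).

15 September 2024 is outside the daylight-saving period (28 April – 13 September), so Lumoth Canton is on standard time, UTC−11:00.
12:30 Lumoth Canton + 11h = 23:30 UTC.
1 April 2024 is a Monday, so the first Sunday is April 7 and the fourth is April 28.
1 October 2024 is a Tuesday, so Sundays fall on 6, 13, 20, 27; the last is October 27.
At the standard offset (UTC−10:00), 23:30 UTC − 10h = 13:30 Ardosa Republic standard time.
The standard-time date in Ardosa Republic, 15 September 2024, lies within the daylight-saving period (28 April – 27 October), so Ardosa Republic is on daylight time, UTC−09:00.
23:30 UTC − 9h = 14:30 Ardosa Republic.

14:30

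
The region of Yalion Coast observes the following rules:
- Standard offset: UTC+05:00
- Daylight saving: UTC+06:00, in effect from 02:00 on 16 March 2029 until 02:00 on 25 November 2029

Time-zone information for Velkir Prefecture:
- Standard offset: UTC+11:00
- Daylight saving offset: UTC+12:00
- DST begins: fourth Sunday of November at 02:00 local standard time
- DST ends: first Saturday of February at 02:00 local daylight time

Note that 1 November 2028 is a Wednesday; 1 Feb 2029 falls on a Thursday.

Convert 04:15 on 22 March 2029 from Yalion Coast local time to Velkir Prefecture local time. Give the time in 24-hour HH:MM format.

Daylight saving runs 16 March – 25 November; 22 March 2029 is inside that window, so Yalion Coast is at UTC+06:00.
04:15 Yalion Coast − 6h = 22:15 UTC (rolling into the previous day, 21 March 2029).
1 November 2028 is a Wednesday, so the first Sunday is November 5 and the fourth is November 26.
1 February 2029 is a Thursday, so the first Saturday is February 3.
At the standard offset (UTC+11:00), 22:15 UTC + 11h = 09:15 Velkir Prefecture standard time (rolling into the next day, 22 March 2029).
The standard-time date in Velkir Prefecture, 22 March 2029, does not fall between 26 November 2028 and 3 February 2029, so daylight saving is not in effect and Velkir Prefecture is at UTC+11:00.
22:15 UTC + 11h = 09:15 Velkir Prefecture (rolling into the next day, 22 March 2029).

09:15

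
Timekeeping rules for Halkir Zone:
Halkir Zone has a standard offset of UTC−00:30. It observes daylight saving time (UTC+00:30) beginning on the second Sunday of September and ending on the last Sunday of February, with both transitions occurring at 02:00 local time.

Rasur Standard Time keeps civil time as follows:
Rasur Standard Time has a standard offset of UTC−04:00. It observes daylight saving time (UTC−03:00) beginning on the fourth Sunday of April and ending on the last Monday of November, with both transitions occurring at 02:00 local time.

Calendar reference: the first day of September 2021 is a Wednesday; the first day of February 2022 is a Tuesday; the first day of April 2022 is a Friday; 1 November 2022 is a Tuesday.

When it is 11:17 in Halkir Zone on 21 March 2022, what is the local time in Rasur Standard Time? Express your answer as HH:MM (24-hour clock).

1 September 2021 is a Wednesday, so the first Sunday is September 5 and the second is September 12.
1 February 2022 is a Tuesday, so Sundays fall on 6, 13, 20, 27; the last is February 27.
21 March 2022 is outside the daylight-saving period (12 September 2021 – 27 February 2022), so Halkir Zone is on standard time, UTC−00:30.
11:17 Halkir Zone + 0h30m = 11:47 UTC.
1 April 2022 is a Friday, so the first Sunday is April 3 and the fourth is April 24.
1 November 2022 is a Tuesday, so Mondays fall on 7, 14, 21, 28; the last is November 28.
At the standard offset (UTC−04:00), 11:47 UTC − 4h = 07:47 Rasur Standard Time standard time.
The standard-time date in Rasur Standard Time, 21 March 2022, is outside the daylight-saving period (24 April – 28 November), so Rasur Standard Time is on standard time, UTC−04:00.
11:47 UTC − 4h = 07:47 Rasur Standard Time.

07:47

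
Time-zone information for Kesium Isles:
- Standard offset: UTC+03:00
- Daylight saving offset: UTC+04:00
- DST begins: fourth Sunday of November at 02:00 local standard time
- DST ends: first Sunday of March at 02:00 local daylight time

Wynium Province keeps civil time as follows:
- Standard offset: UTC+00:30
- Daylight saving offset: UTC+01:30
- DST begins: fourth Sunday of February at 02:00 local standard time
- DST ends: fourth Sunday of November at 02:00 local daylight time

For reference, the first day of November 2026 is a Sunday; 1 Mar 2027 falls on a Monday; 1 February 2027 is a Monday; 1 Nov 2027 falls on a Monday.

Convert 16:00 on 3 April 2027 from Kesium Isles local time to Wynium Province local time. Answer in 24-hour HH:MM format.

14:30

1 November 2026 is a Sunday, so the first Sunday is November 1 and the fourth is November 22.
1 March 2027 is a Monday, so the first Sunday is March 7.
3 April 2027 does not fall between 22 November 2026 and 7 March 2027, so daylight saving is not in effect and Kesium Isles is at UTC+03:00.
16:00 Kesium Isles − 3h = 13:00 UTC.
1 February 2027 is a Monday, so the first Sunday is February 7 and the fourth is February 28.
1 November 2027 is a Monday, so the first Sunday is November 7 and the fourth is November 28.
At the standard offset (UTC+00:30), 13:00 UTC + 0h30m = 13:30 Wynium Province standard time.
The standard-time date in Wynium Province, 3 April 2027, lies within the daylight-saving period (28 February – 28 November), so Wynium Province is on daylight time, UTC+01:30.
13:00 UTC + 1h30m = 14:30 Wynium Province.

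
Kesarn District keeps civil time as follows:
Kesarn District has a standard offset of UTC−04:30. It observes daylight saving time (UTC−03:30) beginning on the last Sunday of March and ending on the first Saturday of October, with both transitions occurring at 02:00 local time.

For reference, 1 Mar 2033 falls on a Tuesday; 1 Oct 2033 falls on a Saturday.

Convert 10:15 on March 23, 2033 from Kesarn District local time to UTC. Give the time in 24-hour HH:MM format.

1 March 2033 is a Tuesday, so Sundays fall on 6, 13, 20, 27; the last is March 27.
1 October 2033 is a Saturday, so the first Saturday is October 1.
Daylight saving runs 27 March – 1 October; March 23, 2033 is outside that window, so Kesarn District is on standard time at UTC−04:30.
10:15 local + 4h30m = 14:45 UTC.

14:45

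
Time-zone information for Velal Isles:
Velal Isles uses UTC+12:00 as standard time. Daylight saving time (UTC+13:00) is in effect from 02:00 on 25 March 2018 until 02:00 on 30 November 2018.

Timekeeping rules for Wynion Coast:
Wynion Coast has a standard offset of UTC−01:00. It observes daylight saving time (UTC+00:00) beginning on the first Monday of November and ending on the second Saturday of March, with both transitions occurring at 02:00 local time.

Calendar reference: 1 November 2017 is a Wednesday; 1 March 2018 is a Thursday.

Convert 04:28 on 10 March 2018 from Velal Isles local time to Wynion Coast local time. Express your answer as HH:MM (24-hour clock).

10 March 2018 is outside the daylight-saving period (25 March – 30 November), so Velal Isles is on standard time, UTC+12:00.
04:28 Velal Isles − 12h = 16:28 UTC (rolling into the previous day, 9 March 2018).
1 November 2017 is a Wednesday, so the first Monday is November 6.
1 March 2018 is a Thursday, so the first Saturday is March 3 and the second is March 10.
At the standard offset (UTC−01:00), 16:28 UTC − 1h = 15:28 Wynion Coast standard time.
Daylight saving runs 6 November 2017 – 10 March 2018; the standard-time date in Wynion Coast, 9 March 2018, is inside that window, so Wynion Coast is at UTC+00:00.
16:28 UTC + 0h = 16:28 Wynion Coast.

16:28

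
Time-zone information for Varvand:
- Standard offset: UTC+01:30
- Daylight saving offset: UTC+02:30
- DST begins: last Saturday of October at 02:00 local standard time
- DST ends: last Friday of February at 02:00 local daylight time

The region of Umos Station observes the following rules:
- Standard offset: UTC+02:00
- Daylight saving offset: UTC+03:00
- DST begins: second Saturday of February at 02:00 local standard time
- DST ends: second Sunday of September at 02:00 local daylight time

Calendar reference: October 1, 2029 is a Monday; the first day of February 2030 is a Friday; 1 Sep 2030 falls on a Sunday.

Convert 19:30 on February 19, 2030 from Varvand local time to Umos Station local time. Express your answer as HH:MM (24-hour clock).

1 October 2029 is a Monday, so Saturdays fall on 6, 13, 20, 27; the last is October 27.
1 February 2030 is a Friday, so Fridays fall on 1, 8, 15, 22; the last is February 22.
February 19, 2030 falls between 27 October 2029 and 22 February 2030, so daylight saving is in effect and Varvand is at UTC+02:30.
19:30 Varvand − 2h30m = 17:00 UTC.
1 February 2030 is a Friday, so the first Saturday is February 2 and the second is February 9.
1 September 2030 is a Sunday, so the first Sunday is September 1 and the second is September 8.
At the standard offset (UTC+02:00), 17:00 UTC + 2h = 19:00 Umos Station standard time.
The standard-time date in Umos Station, February 19, 2030, lies within the daylight-saving period (9 February – 8 September), so Umos Station is on daylight time, UTC+03:00.
17:00 UTC + 3h = 20:00 Umos Station.

20:00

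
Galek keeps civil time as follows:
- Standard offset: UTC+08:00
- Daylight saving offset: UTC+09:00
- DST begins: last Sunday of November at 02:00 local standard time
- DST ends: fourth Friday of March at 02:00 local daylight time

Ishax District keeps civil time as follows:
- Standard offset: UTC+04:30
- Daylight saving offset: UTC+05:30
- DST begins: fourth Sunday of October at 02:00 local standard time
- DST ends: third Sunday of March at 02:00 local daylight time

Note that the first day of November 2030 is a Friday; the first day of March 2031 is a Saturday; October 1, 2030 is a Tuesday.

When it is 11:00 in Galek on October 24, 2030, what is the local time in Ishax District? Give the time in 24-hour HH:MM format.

07:30

1 November 2030 is a Friday, so Sundays fall on 3, 10, 17, 24; the last is November 24.
1 March 2031 is a Saturday, so the first Friday is March 7 and the fourth is March 28.
October 24, 2030 is outside the daylight-saving period (24 November 2030 – 28 March 2031), so Galek is on standard time, UTC+08:00.
11:00 Galek − 8h = 03:00 UTC.
1 October 2030 is a Tuesday, so the first Sunday is October 6 and the fourth is October 27.
1 March 2031 is a Saturday, so the first Sunday is March 2 and the third is March 16.
At the standard offset (UTC+04:30), 03:00 UTC + 4h30m = 07:30 Ishax District standard time.
The standard-time date in Ishax District, October 24, 2030, is outside the daylight-saving period (27 October 2030 – 16 March 2031), so Ishax District is on standard time, UTC+04:30.
03:00 UTC + 4h30m = 07:30 Ishax District.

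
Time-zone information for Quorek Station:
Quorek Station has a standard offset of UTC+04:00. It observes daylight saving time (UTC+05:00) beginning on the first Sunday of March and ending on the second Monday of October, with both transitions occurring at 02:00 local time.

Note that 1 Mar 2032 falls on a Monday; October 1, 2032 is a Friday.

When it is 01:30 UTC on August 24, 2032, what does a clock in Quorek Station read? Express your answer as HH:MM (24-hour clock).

1 March 2032 is a Monday, so the first Sunday is March 7.
1 October 2032 is a Friday, so the first Monday is October 4 and the second is October 11.
At the standard offset (UTC+04:00), 01:30 UTC + 4h = 05:30 Quorek Station standard time.
The standard-time date in Quorek Station, August 24, 2032, lies within the daylight-saving period (7 March – 11 October), so Quorek Station is on daylight time, UTC+05:00.
01:30 UTC + 5h = 06:30 local.

06:30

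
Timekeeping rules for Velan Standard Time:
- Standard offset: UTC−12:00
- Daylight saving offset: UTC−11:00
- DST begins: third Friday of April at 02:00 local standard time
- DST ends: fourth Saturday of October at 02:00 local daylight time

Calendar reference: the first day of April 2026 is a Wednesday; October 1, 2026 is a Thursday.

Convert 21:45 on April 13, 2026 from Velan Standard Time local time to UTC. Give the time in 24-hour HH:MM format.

1 April 2026 is a Wednesday, so the first Friday is April 3 and the third is April 17.
1 October 2026 is a Thursday, so the first Saturday is October 3 and the fourth is October 24.
April 13, 2026 is outside the daylight-saving period (17 April – 24 October), so Velan Standard Time is on standard time, UTC−12:00.
21:45 local + 12h = 09:45 UTC (rolling into the next day, 14 April 2026).

09:45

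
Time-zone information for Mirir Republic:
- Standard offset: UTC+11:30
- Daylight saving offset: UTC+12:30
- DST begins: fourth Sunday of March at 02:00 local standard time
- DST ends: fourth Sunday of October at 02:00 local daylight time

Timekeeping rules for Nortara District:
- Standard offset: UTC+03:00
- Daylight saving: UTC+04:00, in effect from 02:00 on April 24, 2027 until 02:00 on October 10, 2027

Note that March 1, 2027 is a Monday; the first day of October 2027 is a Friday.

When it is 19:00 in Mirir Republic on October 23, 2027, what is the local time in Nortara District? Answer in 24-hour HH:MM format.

1 March 2027 is a Monday, so the first Sunday is March 7 and the fourth is March 28.
1 October 2027 is a Friday, so the first Sunday is October 3 and the fourth is October 24.
October 23, 2027 falls between 28 March and 24 October, so daylight saving is in effect and Mirir Republic is at UTC+12:30.
19:00 Mirir Republic − 12h30m = 06:30 UTC.
At the standard offset (UTC+03:00), 06:30 UTC + 3h = 09:30 Nortara District standard time.
The standard-time date in Nortara District, October 23, 2027, does not fall between 24 April and 10 October, so daylight saving is not in effect and Nortara District is at UTC+03:00.
06:30 UTC + 3h = 09:30 Nortara District.

09:30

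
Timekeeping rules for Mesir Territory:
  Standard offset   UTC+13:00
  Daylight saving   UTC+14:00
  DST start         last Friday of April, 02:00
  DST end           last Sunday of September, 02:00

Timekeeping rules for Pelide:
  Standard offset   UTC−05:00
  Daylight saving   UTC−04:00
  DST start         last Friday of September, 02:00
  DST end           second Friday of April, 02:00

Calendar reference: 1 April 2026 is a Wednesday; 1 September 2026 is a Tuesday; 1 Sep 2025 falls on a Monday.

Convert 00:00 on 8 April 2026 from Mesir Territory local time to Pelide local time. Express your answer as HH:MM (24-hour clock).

1 April 2026 is a Wednesday, so Fridays fall on 3, 10, 17, 24; the last is April 24.
1 September 2026 is a Tuesday, so Sundays fall on 6, 13, 20, 27; the last is September 27.
8 April 2026 does not fall between 24 April and 27 September, so daylight saving is not in effect and Mesir Territory is at UTC+13:00.
00:00 Mesir Territory − 13h = 11:00 UTC (rolling into the previous day, 7 April 2026).
1 September 2025 is a Monday, so Fridays fall on 5, 12, 19, 26; the last is September 26.
1 April 2026 is a Wednesday, so the first Friday is April 3 and the second is April 10.
At the standard offset (UTC−05:00), 11:00 UTC − 5h = 06:00 Pelide standard time.
The standard-time date in Pelide, 7 April 2026, falls between 26 September 2025 and 10 April 2026, so daylight saving is in effect and Pelide is at UTC−04:00.
11:00 UTC − 4h = 07:00 Pelide.

07:00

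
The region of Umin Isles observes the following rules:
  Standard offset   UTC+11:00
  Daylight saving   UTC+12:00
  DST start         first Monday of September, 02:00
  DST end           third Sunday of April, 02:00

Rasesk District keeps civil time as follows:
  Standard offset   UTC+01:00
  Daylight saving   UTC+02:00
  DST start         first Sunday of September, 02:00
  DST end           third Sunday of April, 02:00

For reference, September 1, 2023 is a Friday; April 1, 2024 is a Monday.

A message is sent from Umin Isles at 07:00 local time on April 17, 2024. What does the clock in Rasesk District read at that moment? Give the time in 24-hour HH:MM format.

1 September 2023 is a Friday, so the first Monday is September 4.
1 April 2024 is a Monday, so the first Sunday is April 7 and the third is April 21.
April 17, 2024 falls between 4 September 2023 and 21 April 2024, so daylight saving is in effect and Umin Isles is at UTC+12:00.
07:00 Umin Isles − 12h = 19:00 UTC (rolling into the previous day, 16 April 2024).
1 September 2023 is a Friday, so the first Sunday is September 3.
1 April 2024 is a Monday, so the first Sunday is April 7 and the third is April 21.
At the standard offset (UTC+01:00), 19:00 UTC + 1h = 20:00 Rasesk District standard time.
The standard-time date in Rasesk District, April 16, 2024, falls between 3 September 2023 and 21 April 2024, so daylight saving is in effect and Rasesk District is at UTC+02:00.
19:00 UTC + 2h = 21:00 Rasesk District.

21:00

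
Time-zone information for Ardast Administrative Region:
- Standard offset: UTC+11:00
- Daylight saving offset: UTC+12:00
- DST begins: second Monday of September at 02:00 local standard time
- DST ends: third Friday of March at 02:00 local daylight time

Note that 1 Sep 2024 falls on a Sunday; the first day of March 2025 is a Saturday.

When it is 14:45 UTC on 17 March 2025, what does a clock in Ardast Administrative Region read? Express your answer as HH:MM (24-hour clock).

02:45

1 September 2024 is a Sunday, so the first Monday is September 2 and the second is September 9.
1 March 2025 is a Saturday, so the first Friday is March 7 and the third is March 21.
At the standard offset (UTC+11:00), 14:45 UTC + 11h = 01:45 Ardast Administrative Region standard time (rolling into the next day, 18 March 2025).
The standard-time date in Ardast Administrative Region, 18 March 2025, falls between 9 September 2024 and 21 March 2025, so daylight saving is in effect and Ardast Administrative Region is at UTC+12:00.
14:45 UTC + 12h = 02:45 local (rolling into the next day, 18 March 2025).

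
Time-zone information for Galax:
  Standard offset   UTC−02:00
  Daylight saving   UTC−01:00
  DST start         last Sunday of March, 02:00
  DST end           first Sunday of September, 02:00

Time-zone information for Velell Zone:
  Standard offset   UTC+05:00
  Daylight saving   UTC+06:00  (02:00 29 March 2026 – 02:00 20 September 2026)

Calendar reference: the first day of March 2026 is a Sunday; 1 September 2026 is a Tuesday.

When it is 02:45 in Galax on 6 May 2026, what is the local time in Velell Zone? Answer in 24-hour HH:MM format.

1 March 2026 is a Sunday, so Sundays fall on 1, 8, 15, 22, 29; the last is March 29.
1 September 2026 is a Tuesday, so the first Sunday is September 6.
6 May 2026 lies within the daylight-saving period (29 March – 6 September), so Galax is on daylight time, UTC−01:00.
02:45 Galax + 1h = 03:45 UTC.
At the standard offset (UTC+05:00), 03:45 UTC + 5h = 08:45 Velell Zone standard time.
The standard-time date in Velell Zone, 6 May 2026, lies within the daylight-saving period (29 March – 20 September), so Velell Zone is on daylight time, UTC+06:00.
03:45 UTC + 6h = 09:45 Velell Zone.

09:45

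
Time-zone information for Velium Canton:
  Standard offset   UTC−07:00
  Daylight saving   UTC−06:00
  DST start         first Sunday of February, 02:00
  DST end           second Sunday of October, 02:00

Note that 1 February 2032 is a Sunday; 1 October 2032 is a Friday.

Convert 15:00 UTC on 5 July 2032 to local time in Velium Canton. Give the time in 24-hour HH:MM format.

09:00

1 February 2032 is a Sunday, so the first Sunday is February 1.
1 October 2032 is a Friday, so the first Sunday is October 3 and the second is October 10.
At the standard offset (UTC−07:00), 15:00 UTC − 7h = 08:00 Velium Canton standard time.
The standard-time date in Velium Canton, 5 July 2032, lies within the daylight-saving period (1 February – 10 October), so Velium Canton is on daylight time, UTC−06:00.
15:00 UTC − 6h = 09:00 local.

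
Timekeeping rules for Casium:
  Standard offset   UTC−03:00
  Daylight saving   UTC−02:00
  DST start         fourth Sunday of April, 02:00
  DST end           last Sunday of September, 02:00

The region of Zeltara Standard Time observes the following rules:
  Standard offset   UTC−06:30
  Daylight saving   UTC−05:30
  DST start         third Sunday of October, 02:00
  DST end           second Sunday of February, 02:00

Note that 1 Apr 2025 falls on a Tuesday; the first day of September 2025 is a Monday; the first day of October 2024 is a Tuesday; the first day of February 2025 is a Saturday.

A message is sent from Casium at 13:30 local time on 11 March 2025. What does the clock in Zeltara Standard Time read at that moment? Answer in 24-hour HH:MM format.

10:00

1 April 2025 is a Tuesday, so the first Sunday is April 6 and the fourth is April 27.
1 September 2025 is a Monday, so Sundays fall on 7, 14, 21, 28; the last is September 28.
Daylight saving runs 27 April – 28 September; 11 March 2025 is outside that window, so Casium is on standard time at UTC−03:00.
13:30 Casium + 3h = 16:30 UTC.
1 October 2024 is a Tuesday, so the first Sunday is October 6 and the third is October 20.
1 February 2025 is a Saturday, so the first Sunday is February 2 and the second is February 9.
At the standard offset (UTC−06:30), 16:30 UTC − 6h30m = 10:00 Zeltara Standard Time standard time.
Daylight saving runs 20 October 2024 – 9 February 2025; the standard-time date in Zeltara Standard Time, 11 March 2025, is outside that window, so Zeltara Standard Time is on standard time at UTC−06:30.
16:30 UTC − 6h30m = 10:00 Zeltara Standard Time.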